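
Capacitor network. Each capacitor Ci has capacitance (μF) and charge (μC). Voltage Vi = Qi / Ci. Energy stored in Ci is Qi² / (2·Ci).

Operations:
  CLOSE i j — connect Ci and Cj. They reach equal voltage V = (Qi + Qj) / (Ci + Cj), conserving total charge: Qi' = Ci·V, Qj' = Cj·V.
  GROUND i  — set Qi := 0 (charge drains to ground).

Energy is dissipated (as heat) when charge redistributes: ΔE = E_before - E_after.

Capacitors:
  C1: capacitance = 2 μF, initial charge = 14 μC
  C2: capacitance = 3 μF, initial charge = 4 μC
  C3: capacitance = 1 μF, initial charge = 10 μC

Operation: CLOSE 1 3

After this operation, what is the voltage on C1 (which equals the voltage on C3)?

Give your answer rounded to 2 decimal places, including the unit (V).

Answer: 8.00 V

Derivation:
Initial: C1(2μF, Q=14μC, V=7.00V), C2(3μF, Q=4μC, V=1.33V), C3(1μF, Q=10μC, V=10.00V)
Op 1: CLOSE 1-3: Q_total=24.00, C_total=3.00, V=8.00; Q1=16.00, Q3=8.00; dissipated=3.000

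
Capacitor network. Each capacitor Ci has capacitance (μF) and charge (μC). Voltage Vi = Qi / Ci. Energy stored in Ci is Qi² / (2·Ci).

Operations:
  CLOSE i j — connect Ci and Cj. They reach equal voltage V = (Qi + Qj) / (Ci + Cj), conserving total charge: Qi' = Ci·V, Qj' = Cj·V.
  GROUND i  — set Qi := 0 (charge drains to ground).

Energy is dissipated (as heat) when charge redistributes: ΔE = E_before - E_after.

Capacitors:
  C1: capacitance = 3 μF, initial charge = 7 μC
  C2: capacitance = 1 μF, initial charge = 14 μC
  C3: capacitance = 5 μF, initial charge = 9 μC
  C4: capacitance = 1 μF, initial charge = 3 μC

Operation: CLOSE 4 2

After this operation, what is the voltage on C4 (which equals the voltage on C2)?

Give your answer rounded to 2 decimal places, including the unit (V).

Initial: C1(3μF, Q=7μC, V=2.33V), C2(1μF, Q=14μC, V=14.00V), C3(5μF, Q=9μC, V=1.80V), C4(1μF, Q=3μC, V=3.00V)
Op 1: CLOSE 4-2: Q_total=17.00, C_total=2.00, V=8.50; Q4=8.50, Q2=8.50; dissipated=30.250

Answer: 8.50 V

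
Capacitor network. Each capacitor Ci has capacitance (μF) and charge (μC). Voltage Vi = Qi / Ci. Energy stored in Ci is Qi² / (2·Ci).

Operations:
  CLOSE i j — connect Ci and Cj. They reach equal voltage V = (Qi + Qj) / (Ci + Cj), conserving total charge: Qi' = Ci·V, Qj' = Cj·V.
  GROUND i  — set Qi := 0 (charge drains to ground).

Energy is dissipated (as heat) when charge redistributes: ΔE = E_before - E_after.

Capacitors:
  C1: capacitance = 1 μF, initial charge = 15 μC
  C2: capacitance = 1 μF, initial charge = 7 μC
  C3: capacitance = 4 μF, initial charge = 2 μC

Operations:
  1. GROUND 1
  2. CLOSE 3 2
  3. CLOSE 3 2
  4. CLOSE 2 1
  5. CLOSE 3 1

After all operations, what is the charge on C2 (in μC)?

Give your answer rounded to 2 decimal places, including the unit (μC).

Initial: C1(1μF, Q=15μC, V=15.00V), C2(1μF, Q=7μC, V=7.00V), C3(4μF, Q=2μC, V=0.50V)
Op 1: GROUND 1: Q1=0; energy lost=112.500
Op 2: CLOSE 3-2: Q_total=9.00, C_total=5.00, V=1.80; Q3=7.20, Q2=1.80; dissipated=16.900
Op 3: CLOSE 3-2: Q_total=9.00, C_total=5.00, V=1.80; Q3=7.20, Q2=1.80; dissipated=0.000
Op 4: CLOSE 2-1: Q_total=1.80, C_total=2.00, V=0.90; Q2=0.90, Q1=0.90; dissipated=0.810
Op 5: CLOSE 3-1: Q_total=8.10, C_total=5.00, V=1.62; Q3=6.48, Q1=1.62; dissipated=0.324
Final charges: Q1=1.62, Q2=0.90, Q3=6.48

Answer: 0.90 μC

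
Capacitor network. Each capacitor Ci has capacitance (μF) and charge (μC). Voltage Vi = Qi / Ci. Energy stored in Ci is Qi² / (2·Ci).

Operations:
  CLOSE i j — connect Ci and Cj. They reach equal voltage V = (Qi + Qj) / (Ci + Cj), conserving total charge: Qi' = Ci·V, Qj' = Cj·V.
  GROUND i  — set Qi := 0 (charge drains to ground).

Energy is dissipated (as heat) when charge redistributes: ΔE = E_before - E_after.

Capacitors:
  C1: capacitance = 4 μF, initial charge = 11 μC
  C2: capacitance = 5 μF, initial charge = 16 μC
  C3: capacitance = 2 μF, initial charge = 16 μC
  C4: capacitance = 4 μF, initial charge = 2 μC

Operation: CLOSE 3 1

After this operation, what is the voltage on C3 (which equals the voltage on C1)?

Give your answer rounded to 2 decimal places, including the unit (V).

Initial: C1(4μF, Q=11μC, V=2.75V), C2(5μF, Q=16μC, V=3.20V), C3(2μF, Q=16μC, V=8.00V), C4(4μF, Q=2μC, V=0.50V)
Op 1: CLOSE 3-1: Q_total=27.00, C_total=6.00, V=4.50; Q3=9.00, Q1=18.00; dissipated=18.375

Answer: 4.50 V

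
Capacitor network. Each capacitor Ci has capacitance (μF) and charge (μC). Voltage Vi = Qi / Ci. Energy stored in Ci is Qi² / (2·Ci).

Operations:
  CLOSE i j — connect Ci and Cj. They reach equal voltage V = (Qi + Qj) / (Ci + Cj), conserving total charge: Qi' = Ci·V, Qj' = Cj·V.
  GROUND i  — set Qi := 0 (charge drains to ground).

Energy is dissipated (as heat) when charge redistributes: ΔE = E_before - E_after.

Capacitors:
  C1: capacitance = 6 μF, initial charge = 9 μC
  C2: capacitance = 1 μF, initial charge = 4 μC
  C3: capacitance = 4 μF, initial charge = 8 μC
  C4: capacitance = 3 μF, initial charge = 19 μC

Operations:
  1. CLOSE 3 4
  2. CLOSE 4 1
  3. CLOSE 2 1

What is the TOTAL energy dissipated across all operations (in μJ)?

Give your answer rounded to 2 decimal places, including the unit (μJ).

Answer: 22.91 μJ

Derivation:
Initial: C1(6μF, Q=9μC, V=1.50V), C2(1μF, Q=4μC, V=4.00V), C3(4μF, Q=8μC, V=2.00V), C4(3μF, Q=19μC, V=6.33V)
Op 1: CLOSE 3-4: Q_total=27.00, C_total=7.00, V=3.86; Q3=15.43, Q4=11.57; dissipated=16.095
Op 2: CLOSE 4-1: Q_total=20.57, C_total=9.00, V=2.29; Q4=6.86, Q1=13.71; dissipated=5.556
Op 3: CLOSE 2-1: Q_total=17.71, C_total=7.00, V=2.53; Q2=2.53, Q1=15.18; dissipated=1.259
Total dissipated: 22.911 μJ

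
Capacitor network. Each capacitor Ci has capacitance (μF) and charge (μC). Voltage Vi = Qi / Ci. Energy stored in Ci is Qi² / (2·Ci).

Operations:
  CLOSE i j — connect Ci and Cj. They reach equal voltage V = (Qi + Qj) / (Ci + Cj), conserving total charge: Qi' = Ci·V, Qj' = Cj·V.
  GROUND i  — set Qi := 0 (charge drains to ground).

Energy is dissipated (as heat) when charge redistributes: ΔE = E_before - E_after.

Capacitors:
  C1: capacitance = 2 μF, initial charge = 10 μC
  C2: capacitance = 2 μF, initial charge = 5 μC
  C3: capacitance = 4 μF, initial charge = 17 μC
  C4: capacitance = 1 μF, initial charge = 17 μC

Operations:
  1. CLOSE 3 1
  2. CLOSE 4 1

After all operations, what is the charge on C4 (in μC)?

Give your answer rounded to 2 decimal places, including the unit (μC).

Answer: 8.67 μC

Derivation:
Initial: C1(2μF, Q=10μC, V=5.00V), C2(2μF, Q=5μC, V=2.50V), C3(4μF, Q=17μC, V=4.25V), C4(1μF, Q=17μC, V=17.00V)
Op 1: CLOSE 3-1: Q_total=27.00, C_total=6.00, V=4.50; Q3=18.00, Q1=9.00; dissipated=0.375
Op 2: CLOSE 4-1: Q_total=26.00, C_total=3.00, V=8.67; Q4=8.67, Q1=17.33; dissipated=52.083
Final charges: Q1=17.33, Q2=5.00, Q3=18.00, Q4=8.67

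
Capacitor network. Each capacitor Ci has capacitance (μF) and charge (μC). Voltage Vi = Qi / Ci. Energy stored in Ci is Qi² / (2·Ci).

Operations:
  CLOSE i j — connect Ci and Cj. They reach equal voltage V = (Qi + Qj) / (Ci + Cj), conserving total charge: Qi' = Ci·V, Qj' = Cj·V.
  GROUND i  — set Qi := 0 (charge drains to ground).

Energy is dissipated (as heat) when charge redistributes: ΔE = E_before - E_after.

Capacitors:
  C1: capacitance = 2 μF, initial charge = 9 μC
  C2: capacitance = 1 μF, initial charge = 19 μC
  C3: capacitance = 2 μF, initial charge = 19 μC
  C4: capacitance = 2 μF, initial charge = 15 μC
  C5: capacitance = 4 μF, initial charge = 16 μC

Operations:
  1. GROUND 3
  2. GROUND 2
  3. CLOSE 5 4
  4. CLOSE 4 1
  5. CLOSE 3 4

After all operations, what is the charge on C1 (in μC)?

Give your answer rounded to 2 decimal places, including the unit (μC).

Initial: C1(2μF, Q=9μC, V=4.50V), C2(1μF, Q=19μC, V=19.00V), C3(2μF, Q=19μC, V=9.50V), C4(2μF, Q=15μC, V=7.50V), C5(4μF, Q=16μC, V=4.00V)
Op 1: GROUND 3: Q3=0; energy lost=90.250
Op 2: GROUND 2: Q2=0; energy lost=180.500
Op 3: CLOSE 5-4: Q_total=31.00, C_total=6.00, V=5.17; Q5=20.67, Q4=10.33; dissipated=8.167
Op 4: CLOSE 4-1: Q_total=19.33, C_total=4.00, V=4.83; Q4=9.67, Q1=9.67; dissipated=0.222
Op 5: CLOSE 3-4: Q_total=9.67, C_total=4.00, V=2.42; Q3=4.83, Q4=4.83; dissipated=11.681
Final charges: Q1=9.67, Q2=0.00, Q3=4.83, Q4=4.83, Q5=20.67

Answer: 9.67 μC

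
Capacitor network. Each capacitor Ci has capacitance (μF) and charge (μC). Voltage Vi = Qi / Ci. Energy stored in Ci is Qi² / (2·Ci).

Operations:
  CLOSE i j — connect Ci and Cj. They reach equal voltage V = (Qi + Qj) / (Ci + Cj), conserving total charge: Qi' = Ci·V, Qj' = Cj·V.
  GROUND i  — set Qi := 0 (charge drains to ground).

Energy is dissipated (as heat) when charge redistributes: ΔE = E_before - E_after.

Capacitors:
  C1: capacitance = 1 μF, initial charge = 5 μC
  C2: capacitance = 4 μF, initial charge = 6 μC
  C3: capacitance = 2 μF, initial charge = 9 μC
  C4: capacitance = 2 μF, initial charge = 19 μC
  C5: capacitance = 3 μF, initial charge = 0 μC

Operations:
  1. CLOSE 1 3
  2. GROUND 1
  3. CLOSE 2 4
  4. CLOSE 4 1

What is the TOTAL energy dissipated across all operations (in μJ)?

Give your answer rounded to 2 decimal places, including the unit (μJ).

Answer: 59.43 μJ

Derivation:
Initial: C1(1μF, Q=5μC, V=5.00V), C2(4μF, Q=6μC, V=1.50V), C3(2μF, Q=9μC, V=4.50V), C4(2μF, Q=19μC, V=9.50V), C5(3μF, Q=0μC, V=0.00V)
Op 1: CLOSE 1-3: Q_total=14.00, C_total=3.00, V=4.67; Q1=4.67, Q3=9.33; dissipated=0.083
Op 2: GROUND 1: Q1=0; energy lost=10.889
Op 3: CLOSE 2-4: Q_total=25.00, C_total=6.00, V=4.17; Q2=16.67, Q4=8.33; dissipated=42.667
Op 4: CLOSE 4-1: Q_total=8.33, C_total=3.00, V=2.78; Q4=5.56, Q1=2.78; dissipated=5.787
Total dissipated: 59.426 μJ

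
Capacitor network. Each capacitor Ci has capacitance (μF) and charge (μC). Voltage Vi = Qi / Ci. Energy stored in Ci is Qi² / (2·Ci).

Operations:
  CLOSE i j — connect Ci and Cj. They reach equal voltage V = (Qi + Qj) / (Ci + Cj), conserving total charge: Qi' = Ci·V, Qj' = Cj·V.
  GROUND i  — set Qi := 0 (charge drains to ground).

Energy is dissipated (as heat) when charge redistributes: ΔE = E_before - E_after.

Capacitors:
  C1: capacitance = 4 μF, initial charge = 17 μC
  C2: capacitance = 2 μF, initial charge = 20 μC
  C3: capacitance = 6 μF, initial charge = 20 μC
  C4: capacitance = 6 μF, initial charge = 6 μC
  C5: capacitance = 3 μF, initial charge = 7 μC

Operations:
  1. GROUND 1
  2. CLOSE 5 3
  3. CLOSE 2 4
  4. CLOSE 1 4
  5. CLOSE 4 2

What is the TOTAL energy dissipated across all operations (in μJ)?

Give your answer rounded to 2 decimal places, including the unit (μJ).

Answer: 111.82 μJ

Derivation:
Initial: C1(4μF, Q=17μC, V=4.25V), C2(2μF, Q=20μC, V=10.00V), C3(6μF, Q=20μC, V=3.33V), C4(6μF, Q=6μC, V=1.00V), C5(3μF, Q=7μC, V=2.33V)
Op 1: GROUND 1: Q1=0; energy lost=36.125
Op 2: CLOSE 5-3: Q_total=27.00, C_total=9.00, V=3.00; Q5=9.00, Q3=18.00; dissipated=1.000
Op 3: CLOSE 2-4: Q_total=26.00, C_total=8.00, V=3.25; Q2=6.50, Q4=19.50; dissipated=60.750
Op 4: CLOSE 1-4: Q_total=19.50, C_total=10.00, V=1.95; Q1=7.80, Q4=11.70; dissipated=12.675
Op 5: CLOSE 4-2: Q_total=18.20, C_total=8.00, V=2.27; Q4=13.65, Q2=4.55; dissipated=1.268
Total dissipated: 111.817 μJ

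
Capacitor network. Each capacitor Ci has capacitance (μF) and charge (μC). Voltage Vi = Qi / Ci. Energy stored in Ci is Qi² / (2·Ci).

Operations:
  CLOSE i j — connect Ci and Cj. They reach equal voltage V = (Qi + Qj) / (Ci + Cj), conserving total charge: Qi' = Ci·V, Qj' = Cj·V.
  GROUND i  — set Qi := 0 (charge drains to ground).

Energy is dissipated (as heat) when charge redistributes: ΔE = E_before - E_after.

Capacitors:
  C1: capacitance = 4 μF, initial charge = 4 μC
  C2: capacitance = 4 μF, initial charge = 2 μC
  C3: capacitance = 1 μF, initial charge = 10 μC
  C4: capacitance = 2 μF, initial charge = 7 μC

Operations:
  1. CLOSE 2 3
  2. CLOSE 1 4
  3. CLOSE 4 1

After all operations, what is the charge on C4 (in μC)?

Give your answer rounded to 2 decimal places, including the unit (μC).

Answer: 3.67 μC

Derivation:
Initial: C1(4μF, Q=4μC, V=1.00V), C2(4μF, Q=2μC, V=0.50V), C3(1μF, Q=10μC, V=10.00V), C4(2μF, Q=7μC, V=3.50V)
Op 1: CLOSE 2-3: Q_total=12.00, C_total=5.00, V=2.40; Q2=9.60, Q3=2.40; dissipated=36.100
Op 2: CLOSE 1-4: Q_total=11.00, C_total=6.00, V=1.83; Q1=7.33, Q4=3.67; dissipated=4.167
Op 3: CLOSE 4-1: Q_total=11.00, C_total=6.00, V=1.83; Q4=3.67, Q1=7.33; dissipated=0.000
Final charges: Q1=7.33, Q2=9.60, Q3=2.40, Q4=3.67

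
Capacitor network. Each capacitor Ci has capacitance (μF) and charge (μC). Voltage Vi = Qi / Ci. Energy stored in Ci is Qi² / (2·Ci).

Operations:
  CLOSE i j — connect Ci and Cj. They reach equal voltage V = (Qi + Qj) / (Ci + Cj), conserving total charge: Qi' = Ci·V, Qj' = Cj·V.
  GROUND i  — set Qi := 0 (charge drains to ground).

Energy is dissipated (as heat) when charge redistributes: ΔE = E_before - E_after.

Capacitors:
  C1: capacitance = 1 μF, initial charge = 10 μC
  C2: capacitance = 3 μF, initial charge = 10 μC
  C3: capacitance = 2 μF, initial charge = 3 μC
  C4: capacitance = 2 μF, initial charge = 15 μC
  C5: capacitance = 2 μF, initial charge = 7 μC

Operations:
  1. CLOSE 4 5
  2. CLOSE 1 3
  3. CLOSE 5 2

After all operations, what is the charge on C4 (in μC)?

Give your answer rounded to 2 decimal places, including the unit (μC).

Initial: C1(1μF, Q=10μC, V=10.00V), C2(3μF, Q=10μC, V=3.33V), C3(2μF, Q=3μC, V=1.50V), C4(2μF, Q=15μC, V=7.50V), C5(2μF, Q=7μC, V=3.50V)
Op 1: CLOSE 4-5: Q_total=22.00, C_total=4.00, V=5.50; Q4=11.00, Q5=11.00; dissipated=8.000
Op 2: CLOSE 1-3: Q_total=13.00, C_total=3.00, V=4.33; Q1=4.33, Q3=8.67; dissipated=24.083
Op 3: CLOSE 5-2: Q_total=21.00, C_total=5.00, V=4.20; Q5=8.40, Q2=12.60; dissipated=2.817
Final charges: Q1=4.33, Q2=12.60, Q3=8.67, Q4=11.00, Q5=8.40

Answer: 11.00 μC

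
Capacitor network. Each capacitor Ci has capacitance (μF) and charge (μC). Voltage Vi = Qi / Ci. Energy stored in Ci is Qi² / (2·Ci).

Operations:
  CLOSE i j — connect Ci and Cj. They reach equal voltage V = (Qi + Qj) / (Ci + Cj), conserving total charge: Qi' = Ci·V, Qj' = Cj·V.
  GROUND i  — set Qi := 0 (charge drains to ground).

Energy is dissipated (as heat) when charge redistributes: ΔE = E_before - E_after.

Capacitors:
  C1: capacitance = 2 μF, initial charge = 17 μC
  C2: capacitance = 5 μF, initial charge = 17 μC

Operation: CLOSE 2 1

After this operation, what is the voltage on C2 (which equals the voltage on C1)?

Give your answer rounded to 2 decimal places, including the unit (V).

Answer: 4.86 V

Derivation:
Initial: C1(2μF, Q=17μC, V=8.50V), C2(5μF, Q=17μC, V=3.40V)
Op 1: CLOSE 2-1: Q_total=34.00, C_total=7.00, V=4.86; Q2=24.29, Q1=9.71; dissipated=18.579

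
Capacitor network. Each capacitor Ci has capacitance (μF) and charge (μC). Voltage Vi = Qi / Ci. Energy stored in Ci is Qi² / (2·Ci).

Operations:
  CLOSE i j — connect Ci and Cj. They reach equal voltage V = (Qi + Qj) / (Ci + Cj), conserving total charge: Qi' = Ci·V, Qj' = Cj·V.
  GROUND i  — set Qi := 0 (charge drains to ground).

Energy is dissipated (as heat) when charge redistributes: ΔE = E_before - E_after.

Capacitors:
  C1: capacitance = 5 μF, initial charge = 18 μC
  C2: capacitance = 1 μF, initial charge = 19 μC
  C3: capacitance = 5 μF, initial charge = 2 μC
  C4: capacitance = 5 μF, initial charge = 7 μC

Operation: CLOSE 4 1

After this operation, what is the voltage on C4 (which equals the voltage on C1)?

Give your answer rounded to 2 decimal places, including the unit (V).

Answer: 2.50 V

Derivation:
Initial: C1(5μF, Q=18μC, V=3.60V), C2(1μF, Q=19μC, V=19.00V), C3(5μF, Q=2μC, V=0.40V), C4(5μF, Q=7μC, V=1.40V)
Op 1: CLOSE 4-1: Q_total=25.00, C_total=10.00, V=2.50; Q4=12.50, Q1=12.50; dissipated=6.050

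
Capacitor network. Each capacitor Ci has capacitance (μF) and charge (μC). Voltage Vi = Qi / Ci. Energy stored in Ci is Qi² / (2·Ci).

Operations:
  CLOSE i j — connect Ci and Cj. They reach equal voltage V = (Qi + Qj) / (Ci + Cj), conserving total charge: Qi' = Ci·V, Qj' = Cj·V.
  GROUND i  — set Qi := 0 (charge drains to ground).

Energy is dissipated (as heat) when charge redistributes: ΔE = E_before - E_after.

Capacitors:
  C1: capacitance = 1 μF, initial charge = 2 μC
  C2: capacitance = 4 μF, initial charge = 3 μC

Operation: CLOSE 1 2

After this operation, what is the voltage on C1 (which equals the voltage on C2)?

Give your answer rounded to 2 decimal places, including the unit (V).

Initial: C1(1μF, Q=2μC, V=2.00V), C2(4μF, Q=3μC, V=0.75V)
Op 1: CLOSE 1-2: Q_total=5.00, C_total=5.00, V=1.00; Q1=1.00, Q2=4.00; dissipated=0.625

Answer: 1.00 V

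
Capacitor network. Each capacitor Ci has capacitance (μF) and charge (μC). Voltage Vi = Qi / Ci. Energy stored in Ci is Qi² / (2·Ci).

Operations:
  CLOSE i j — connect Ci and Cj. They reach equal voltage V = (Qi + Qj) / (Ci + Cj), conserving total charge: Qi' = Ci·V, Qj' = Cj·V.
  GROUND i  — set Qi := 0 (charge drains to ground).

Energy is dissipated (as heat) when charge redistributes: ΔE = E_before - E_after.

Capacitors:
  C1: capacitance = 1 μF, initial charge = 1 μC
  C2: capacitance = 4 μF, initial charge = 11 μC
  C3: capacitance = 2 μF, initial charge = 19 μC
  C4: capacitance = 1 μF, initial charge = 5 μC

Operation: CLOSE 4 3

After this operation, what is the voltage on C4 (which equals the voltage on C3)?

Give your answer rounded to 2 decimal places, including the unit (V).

Initial: C1(1μF, Q=1μC, V=1.00V), C2(4μF, Q=11μC, V=2.75V), C3(2μF, Q=19μC, V=9.50V), C4(1μF, Q=5μC, V=5.00V)
Op 1: CLOSE 4-3: Q_total=24.00, C_total=3.00, V=8.00; Q4=8.00, Q3=16.00; dissipated=6.750

Answer: 8.00 V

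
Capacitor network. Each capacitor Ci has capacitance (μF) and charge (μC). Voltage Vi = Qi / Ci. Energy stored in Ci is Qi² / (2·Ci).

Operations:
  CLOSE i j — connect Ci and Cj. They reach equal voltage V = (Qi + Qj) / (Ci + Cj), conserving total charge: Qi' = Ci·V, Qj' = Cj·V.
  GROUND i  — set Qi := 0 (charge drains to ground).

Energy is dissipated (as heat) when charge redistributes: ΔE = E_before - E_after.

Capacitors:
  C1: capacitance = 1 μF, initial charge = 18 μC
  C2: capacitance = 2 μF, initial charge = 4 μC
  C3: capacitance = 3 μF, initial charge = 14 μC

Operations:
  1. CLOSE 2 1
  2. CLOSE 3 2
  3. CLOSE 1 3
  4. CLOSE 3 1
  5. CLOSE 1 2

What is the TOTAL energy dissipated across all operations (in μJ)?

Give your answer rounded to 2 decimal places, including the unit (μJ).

Initial: C1(1μF, Q=18μC, V=18.00V), C2(2μF, Q=4μC, V=2.00V), C3(3μF, Q=14μC, V=4.67V)
Op 1: CLOSE 2-1: Q_total=22.00, C_total=3.00, V=7.33; Q2=14.67, Q1=7.33; dissipated=85.333
Op 2: CLOSE 3-2: Q_total=28.67, C_total=5.00, V=5.73; Q3=17.20, Q2=11.47; dissipated=4.267
Op 3: CLOSE 1-3: Q_total=24.53, C_total=4.00, V=6.13; Q1=6.13, Q3=18.40; dissipated=0.960
Op 4: CLOSE 3-1: Q_total=24.53, C_total=4.00, V=6.13; Q3=18.40, Q1=6.13; dissipated=0.000
Op 5: CLOSE 1-2: Q_total=17.60, C_total=3.00, V=5.87; Q1=5.87, Q2=11.73; dissipated=0.053
Total dissipated: 90.613 μJ

Answer: 90.61 μJ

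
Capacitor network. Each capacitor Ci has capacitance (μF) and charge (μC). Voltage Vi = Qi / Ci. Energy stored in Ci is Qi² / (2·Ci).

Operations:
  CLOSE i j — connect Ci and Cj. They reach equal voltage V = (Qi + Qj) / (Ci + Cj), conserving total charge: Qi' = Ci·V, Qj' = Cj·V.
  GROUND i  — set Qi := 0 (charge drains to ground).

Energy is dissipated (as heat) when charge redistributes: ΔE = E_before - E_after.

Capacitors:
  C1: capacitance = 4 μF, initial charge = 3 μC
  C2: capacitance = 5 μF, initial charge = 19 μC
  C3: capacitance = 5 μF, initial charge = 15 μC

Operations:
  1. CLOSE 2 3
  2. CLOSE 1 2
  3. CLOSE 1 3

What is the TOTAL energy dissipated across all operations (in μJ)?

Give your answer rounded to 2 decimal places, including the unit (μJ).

Answer: 10.14 μJ

Derivation:
Initial: C1(4μF, Q=3μC, V=0.75V), C2(5μF, Q=19μC, V=3.80V), C3(5μF, Q=15μC, V=3.00V)
Op 1: CLOSE 2-3: Q_total=34.00, C_total=10.00, V=3.40; Q2=17.00, Q3=17.00; dissipated=0.800
Op 2: CLOSE 1-2: Q_total=20.00, C_total=9.00, V=2.22; Q1=8.89, Q2=11.11; dissipated=7.803
Op 3: CLOSE 1-3: Q_total=25.89, C_total=9.00, V=2.88; Q1=11.51, Q3=14.38; dissipated=1.541
Total dissipated: 10.144 μJ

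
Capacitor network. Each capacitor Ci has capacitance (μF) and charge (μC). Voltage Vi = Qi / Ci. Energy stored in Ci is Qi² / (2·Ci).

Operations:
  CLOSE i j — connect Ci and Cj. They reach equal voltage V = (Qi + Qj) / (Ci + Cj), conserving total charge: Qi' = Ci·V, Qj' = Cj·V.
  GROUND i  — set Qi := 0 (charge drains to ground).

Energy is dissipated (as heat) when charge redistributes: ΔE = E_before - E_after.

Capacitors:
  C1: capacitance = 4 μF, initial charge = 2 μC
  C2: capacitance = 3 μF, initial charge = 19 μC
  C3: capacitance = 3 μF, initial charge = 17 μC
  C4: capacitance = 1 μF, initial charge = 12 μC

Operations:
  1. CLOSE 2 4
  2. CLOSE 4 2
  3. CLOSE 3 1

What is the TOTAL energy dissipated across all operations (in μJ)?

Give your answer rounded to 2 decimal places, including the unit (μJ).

Answer: 34.92 μJ

Derivation:
Initial: C1(4μF, Q=2μC, V=0.50V), C2(3μF, Q=19μC, V=6.33V), C3(3μF, Q=17μC, V=5.67V), C4(1μF, Q=12μC, V=12.00V)
Op 1: CLOSE 2-4: Q_total=31.00, C_total=4.00, V=7.75; Q2=23.25, Q4=7.75; dissipated=12.042
Op 2: CLOSE 4-2: Q_total=31.00, C_total=4.00, V=7.75; Q4=7.75, Q2=23.25; dissipated=0.000
Op 3: CLOSE 3-1: Q_total=19.00, C_total=7.00, V=2.71; Q3=8.14, Q1=10.86; dissipated=22.881
Total dissipated: 34.923 μJ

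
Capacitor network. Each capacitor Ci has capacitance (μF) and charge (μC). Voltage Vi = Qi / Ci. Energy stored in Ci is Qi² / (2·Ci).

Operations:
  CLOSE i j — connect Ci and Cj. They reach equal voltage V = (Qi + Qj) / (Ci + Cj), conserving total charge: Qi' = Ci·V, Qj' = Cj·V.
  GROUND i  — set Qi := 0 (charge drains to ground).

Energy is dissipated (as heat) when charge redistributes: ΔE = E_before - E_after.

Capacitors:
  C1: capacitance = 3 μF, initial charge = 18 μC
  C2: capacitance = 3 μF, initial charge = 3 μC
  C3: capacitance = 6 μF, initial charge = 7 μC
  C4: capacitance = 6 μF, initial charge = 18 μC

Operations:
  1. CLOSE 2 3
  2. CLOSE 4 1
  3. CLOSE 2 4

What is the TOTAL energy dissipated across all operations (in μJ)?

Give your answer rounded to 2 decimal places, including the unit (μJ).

Answer: 17.37 μJ

Derivation:
Initial: C1(3μF, Q=18μC, V=6.00V), C2(3μF, Q=3μC, V=1.00V), C3(6μF, Q=7μC, V=1.17V), C4(6μF, Q=18μC, V=3.00V)
Op 1: CLOSE 2-3: Q_total=10.00, C_total=9.00, V=1.11; Q2=3.33, Q3=6.67; dissipated=0.028
Op 2: CLOSE 4-1: Q_total=36.00, C_total=9.00, V=4.00; Q4=24.00, Q1=12.00; dissipated=9.000
Op 3: CLOSE 2-4: Q_total=27.33, C_total=9.00, V=3.04; Q2=9.11, Q4=18.22; dissipated=8.346
Total dissipated: 17.373 μJ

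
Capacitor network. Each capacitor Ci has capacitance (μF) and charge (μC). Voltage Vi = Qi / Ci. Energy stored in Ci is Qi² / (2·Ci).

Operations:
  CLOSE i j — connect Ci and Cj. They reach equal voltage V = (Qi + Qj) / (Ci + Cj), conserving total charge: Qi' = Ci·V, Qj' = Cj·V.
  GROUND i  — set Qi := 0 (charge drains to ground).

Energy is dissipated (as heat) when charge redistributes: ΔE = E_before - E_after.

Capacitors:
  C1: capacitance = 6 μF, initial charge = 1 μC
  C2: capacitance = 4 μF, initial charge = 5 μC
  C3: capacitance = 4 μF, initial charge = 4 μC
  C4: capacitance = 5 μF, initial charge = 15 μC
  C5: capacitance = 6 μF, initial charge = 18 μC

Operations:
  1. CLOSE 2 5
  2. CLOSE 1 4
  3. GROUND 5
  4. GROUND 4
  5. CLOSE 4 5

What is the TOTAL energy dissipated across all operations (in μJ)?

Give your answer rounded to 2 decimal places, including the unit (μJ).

Answer: 35.78 μJ

Derivation:
Initial: C1(6μF, Q=1μC, V=0.17V), C2(4μF, Q=5μC, V=1.25V), C3(4μF, Q=4μC, V=1.00V), C4(5μF, Q=15μC, V=3.00V), C5(6μF, Q=18μC, V=3.00V)
Op 1: CLOSE 2-5: Q_total=23.00, C_total=10.00, V=2.30; Q2=9.20, Q5=13.80; dissipated=3.675
Op 2: CLOSE 1-4: Q_total=16.00, C_total=11.00, V=1.45; Q1=8.73, Q4=7.27; dissipated=10.947
Op 3: GROUND 5: Q5=0; energy lost=15.870
Op 4: GROUND 4: Q4=0; energy lost=5.289
Op 5: CLOSE 4-5: Q_total=0.00, C_total=11.00, V=0.00; Q4=0.00, Q5=0.00; dissipated=0.000
Total dissipated: 35.781 μJ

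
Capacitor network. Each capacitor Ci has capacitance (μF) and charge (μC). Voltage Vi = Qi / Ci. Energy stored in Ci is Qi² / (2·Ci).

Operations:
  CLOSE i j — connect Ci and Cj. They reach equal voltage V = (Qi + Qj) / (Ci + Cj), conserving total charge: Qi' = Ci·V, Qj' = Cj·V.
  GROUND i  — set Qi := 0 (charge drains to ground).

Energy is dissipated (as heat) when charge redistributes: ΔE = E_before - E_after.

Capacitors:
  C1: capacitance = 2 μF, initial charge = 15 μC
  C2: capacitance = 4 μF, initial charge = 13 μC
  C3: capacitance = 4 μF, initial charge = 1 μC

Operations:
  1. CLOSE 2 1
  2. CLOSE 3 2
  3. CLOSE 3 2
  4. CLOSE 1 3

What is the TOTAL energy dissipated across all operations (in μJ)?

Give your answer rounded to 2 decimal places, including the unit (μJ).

Answer: 34.80 μJ

Derivation:
Initial: C1(2μF, Q=15μC, V=7.50V), C2(4μF, Q=13μC, V=3.25V), C3(4μF, Q=1μC, V=0.25V)
Op 1: CLOSE 2-1: Q_total=28.00, C_total=6.00, V=4.67; Q2=18.67, Q1=9.33; dissipated=12.042
Op 2: CLOSE 3-2: Q_total=19.67, C_total=8.00, V=2.46; Q3=9.83, Q2=9.83; dissipated=19.507
Op 3: CLOSE 3-2: Q_total=19.67, C_total=8.00, V=2.46; Q3=9.83, Q2=9.83; dissipated=0.000
Op 4: CLOSE 1-3: Q_total=19.17, C_total=6.00, V=3.19; Q1=6.39, Q3=12.78; dissipated=3.251
Total dissipated: 34.800 μJ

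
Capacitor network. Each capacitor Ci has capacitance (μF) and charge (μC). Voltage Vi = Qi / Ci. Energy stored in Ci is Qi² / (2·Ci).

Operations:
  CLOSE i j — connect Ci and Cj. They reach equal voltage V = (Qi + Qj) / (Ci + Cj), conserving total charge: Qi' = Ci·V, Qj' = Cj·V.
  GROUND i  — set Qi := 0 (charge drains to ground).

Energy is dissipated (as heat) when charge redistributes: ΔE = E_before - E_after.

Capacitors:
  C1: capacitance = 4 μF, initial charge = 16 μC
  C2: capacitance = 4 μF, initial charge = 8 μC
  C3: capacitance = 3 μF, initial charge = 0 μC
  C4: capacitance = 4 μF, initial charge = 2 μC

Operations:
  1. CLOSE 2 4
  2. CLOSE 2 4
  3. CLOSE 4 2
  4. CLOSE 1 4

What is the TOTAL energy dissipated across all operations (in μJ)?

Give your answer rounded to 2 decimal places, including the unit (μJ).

Initial: C1(4μF, Q=16μC, V=4.00V), C2(4μF, Q=8μC, V=2.00V), C3(3μF, Q=0μC, V=0.00V), C4(4μF, Q=2μC, V=0.50V)
Op 1: CLOSE 2-4: Q_total=10.00, C_total=8.00, V=1.25; Q2=5.00, Q4=5.00; dissipated=2.250
Op 2: CLOSE 2-4: Q_total=10.00, C_total=8.00, V=1.25; Q2=5.00, Q4=5.00; dissipated=0.000
Op 3: CLOSE 4-2: Q_total=10.00, C_total=8.00, V=1.25; Q4=5.00, Q2=5.00; dissipated=0.000
Op 4: CLOSE 1-4: Q_total=21.00, C_total=8.00, V=2.62; Q1=10.50, Q4=10.50; dissipated=7.562
Total dissipated: 9.812 μJ

Answer: 9.81 μJ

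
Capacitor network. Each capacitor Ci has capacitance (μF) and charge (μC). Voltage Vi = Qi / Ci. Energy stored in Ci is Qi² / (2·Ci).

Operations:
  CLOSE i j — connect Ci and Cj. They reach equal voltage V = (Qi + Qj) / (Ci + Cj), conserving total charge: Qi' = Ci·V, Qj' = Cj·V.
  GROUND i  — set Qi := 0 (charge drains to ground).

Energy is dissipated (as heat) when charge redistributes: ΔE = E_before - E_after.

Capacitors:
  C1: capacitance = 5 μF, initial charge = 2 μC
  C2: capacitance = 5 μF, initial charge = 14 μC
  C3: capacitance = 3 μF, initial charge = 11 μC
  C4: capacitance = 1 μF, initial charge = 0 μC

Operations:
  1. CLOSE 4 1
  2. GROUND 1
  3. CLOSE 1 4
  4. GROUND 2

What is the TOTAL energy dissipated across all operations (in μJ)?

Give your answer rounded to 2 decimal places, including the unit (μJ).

Initial: C1(5μF, Q=2μC, V=0.40V), C2(5μF, Q=14μC, V=2.80V), C3(3μF, Q=11μC, V=3.67V), C4(1μF, Q=0μC, V=0.00V)
Op 1: CLOSE 4-1: Q_total=2.00, C_total=6.00, V=0.33; Q4=0.33, Q1=1.67; dissipated=0.067
Op 2: GROUND 1: Q1=0; energy lost=0.278
Op 3: CLOSE 1-4: Q_total=0.33, C_total=6.00, V=0.06; Q1=0.28, Q4=0.06; dissipated=0.046
Op 4: GROUND 2: Q2=0; energy lost=19.600
Total dissipated: 19.991 μJ

Answer: 19.99 μJ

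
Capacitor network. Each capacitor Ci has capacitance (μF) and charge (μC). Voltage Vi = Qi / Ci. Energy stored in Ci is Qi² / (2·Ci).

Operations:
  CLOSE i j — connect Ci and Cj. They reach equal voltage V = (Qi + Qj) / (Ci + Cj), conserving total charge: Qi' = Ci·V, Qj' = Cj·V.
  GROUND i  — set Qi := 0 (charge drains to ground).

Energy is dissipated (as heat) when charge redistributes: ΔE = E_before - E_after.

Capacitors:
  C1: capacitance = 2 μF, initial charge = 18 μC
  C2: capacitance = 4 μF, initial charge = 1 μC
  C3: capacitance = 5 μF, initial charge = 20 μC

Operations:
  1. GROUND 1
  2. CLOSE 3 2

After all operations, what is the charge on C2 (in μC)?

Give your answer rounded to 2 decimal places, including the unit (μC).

Answer: 9.33 μC

Derivation:
Initial: C1(2μF, Q=18μC, V=9.00V), C2(4μF, Q=1μC, V=0.25V), C3(5μF, Q=20μC, V=4.00V)
Op 1: GROUND 1: Q1=0; energy lost=81.000
Op 2: CLOSE 3-2: Q_total=21.00, C_total=9.00, V=2.33; Q3=11.67, Q2=9.33; dissipated=15.625
Final charges: Q1=0.00, Q2=9.33, Q3=11.67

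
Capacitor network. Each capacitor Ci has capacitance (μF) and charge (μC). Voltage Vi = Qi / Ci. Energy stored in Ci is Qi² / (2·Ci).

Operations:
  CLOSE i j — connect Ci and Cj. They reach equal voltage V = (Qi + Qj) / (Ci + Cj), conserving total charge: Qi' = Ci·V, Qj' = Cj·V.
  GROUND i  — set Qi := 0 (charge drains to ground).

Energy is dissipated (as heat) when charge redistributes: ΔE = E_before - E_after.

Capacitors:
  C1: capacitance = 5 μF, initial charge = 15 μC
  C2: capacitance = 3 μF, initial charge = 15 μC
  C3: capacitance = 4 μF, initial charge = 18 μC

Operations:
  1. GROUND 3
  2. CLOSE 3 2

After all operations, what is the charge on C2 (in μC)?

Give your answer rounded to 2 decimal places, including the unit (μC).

Answer: 6.43 μC

Derivation:
Initial: C1(5μF, Q=15μC, V=3.00V), C2(3μF, Q=15μC, V=5.00V), C3(4μF, Q=18μC, V=4.50V)
Op 1: GROUND 3: Q3=0; energy lost=40.500
Op 2: CLOSE 3-2: Q_total=15.00, C_total=7.00, V=2.14; Q3=8.57, Q2=6.43; dissipated=21.429
Final charges: Q1=15.00, Q2=6.43, Q3=8.57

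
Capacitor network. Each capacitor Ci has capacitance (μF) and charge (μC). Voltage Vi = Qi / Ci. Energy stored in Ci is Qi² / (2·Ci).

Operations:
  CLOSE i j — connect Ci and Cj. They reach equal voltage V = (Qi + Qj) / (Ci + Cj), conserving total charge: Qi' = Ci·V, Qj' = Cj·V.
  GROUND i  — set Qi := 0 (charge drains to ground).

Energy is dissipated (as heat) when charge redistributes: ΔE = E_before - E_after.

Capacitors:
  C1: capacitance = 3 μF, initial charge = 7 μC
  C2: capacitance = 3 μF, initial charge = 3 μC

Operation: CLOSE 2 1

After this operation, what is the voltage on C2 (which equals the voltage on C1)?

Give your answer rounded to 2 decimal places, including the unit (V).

Initial: C1(3μF, Q=7μC, V=2.33V), C2(3μF, Q=3μC, V=1.00V)
Op 1: CLOSE 2-1: Q_total=10.00, C_total=6.00, V=1.67; Q2=5.00, Q1=5.00; dissipated=1.333

Answer: 1.67 V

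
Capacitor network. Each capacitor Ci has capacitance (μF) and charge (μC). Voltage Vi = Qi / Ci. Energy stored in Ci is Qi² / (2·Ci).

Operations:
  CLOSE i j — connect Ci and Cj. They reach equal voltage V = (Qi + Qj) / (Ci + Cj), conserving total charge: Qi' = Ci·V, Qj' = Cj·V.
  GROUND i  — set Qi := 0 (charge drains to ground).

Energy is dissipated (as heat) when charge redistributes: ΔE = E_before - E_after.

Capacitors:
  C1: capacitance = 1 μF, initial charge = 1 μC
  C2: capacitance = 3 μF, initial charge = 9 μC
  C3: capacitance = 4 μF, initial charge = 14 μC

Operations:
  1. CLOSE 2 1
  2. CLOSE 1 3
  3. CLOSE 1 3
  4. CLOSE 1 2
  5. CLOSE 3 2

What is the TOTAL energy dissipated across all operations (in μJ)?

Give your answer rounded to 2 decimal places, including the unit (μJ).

Initial: C1(1μF, Q=1μC, V=1.00V), C2(3μF, Q=9μC, V=3.00V), C3(4μF, Q=14μC, V=3.50V)
Op 1: CLOSE 2-1: Q_total=10.00, C_total=4.00, V=2.50; Q2=7.50, Q1=2.50; dissipated=1.500
Op 2: CLOSE 1-3: Q_total=16.50, C_total=5.00, V=3.30; Q1=3.30, Q3=13.20; dissipated=0.400
Op 3: CLOSE 1-3: Q_total=16.50, C_total=5.00, V=3.30; Q1=3.30, Q3=13.20; dissipated=0.000
Op 4: CLOSE 1-2: Q_total=10.80, C_total=4.00, V=2.70; Q1=2.70, Q2=8.10; dissipated=0.240
Op 5: CLOSE 3-2: Q_total=21.30, C_total=7.00, V=3.04; Q3=12.17, Q2=9.13; dissipated=0.309
Total dissipated: 2.449 μJ

Answer: 2.45 μJ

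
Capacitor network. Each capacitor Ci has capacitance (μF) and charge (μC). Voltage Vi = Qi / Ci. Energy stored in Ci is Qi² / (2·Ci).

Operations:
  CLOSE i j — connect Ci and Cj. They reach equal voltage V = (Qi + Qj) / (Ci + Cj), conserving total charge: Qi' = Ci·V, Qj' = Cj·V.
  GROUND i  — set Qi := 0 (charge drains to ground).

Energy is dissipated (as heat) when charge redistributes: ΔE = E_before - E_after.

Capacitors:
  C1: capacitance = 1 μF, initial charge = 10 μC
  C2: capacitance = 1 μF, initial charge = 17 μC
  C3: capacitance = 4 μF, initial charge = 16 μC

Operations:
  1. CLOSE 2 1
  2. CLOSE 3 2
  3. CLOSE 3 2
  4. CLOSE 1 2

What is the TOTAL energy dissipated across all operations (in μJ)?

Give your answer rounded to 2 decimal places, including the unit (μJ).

Initial: C1(1μF, Q=10μC, V=10.00V), C2(1μF, Q=17μC, V=17.00V), C3(4μF, Q=16μC, V=4.00V)
Op 1: CLOSE 2-1: Q_total=27.00, C_total=2.00, V=13.50; Q2=13.50, Q1=13.50; dissipated=12.250
Op 2: CLOSE 3-2: Q_total=29.50, C_total=5.00, V=5.90; Q3=23.60, Q2=5.90; dissipated=36.100
Op 3: CLOSE 3-2: Q_total=29.50, C_total=5.00, V=5.90; Q3=23.60, Q2=5.90; dissipated=0.000
Op 4: CLOSE 1-2: Q_total=19.40, C_total=2.00, V=9.70; Q1=9.70, Q2=9.70; dissipated=14.440
Total dissipated: 62.790 μJ

Answer: 62.79 μJ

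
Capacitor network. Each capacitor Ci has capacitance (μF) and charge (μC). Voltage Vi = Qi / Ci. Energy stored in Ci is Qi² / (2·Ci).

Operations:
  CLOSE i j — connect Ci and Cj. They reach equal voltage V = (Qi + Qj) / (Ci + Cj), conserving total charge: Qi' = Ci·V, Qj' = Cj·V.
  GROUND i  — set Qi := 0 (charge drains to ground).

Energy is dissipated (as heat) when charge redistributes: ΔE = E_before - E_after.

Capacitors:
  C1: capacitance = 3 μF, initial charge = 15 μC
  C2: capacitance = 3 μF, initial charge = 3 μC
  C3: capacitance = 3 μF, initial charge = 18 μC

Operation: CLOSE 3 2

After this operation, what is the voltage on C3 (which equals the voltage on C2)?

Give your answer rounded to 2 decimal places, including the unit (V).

Initial: C1(3μF, Q=15μC, V=5.00V), C2(3μF, Q=3μC, V=1.00V), C3(3μF, Q=18μC, V=6.00V)
Op 1: CLOSE 3-2: Q_total=21.00, C_total=6.00, V=3.50; Q3=10.50, Q2=10.50; dissipated=18.750

Answer: 3.50 V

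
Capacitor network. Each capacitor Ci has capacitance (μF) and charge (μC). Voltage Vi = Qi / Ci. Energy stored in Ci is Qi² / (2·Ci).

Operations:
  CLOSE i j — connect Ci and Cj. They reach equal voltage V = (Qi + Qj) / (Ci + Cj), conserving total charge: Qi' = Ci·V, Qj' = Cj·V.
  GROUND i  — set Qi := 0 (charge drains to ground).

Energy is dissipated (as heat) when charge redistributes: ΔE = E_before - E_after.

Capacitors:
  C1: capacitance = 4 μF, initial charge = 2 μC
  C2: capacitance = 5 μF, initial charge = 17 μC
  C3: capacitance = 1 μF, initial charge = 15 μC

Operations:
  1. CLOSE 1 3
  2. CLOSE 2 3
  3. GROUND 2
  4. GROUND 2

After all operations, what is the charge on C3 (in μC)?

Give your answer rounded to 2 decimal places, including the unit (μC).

Answer: 3.40 μC

Derivation:
Initial: C1(4μF, Q=2μC, V=0.50V), C2(5μF, Q=17μC, V=3.40V), C3(1μF, Q=15μC, V=15.00V)
Op 1: CLOSE 1-3: Q_total=17.00, C_total=5.00, V=3.40; Q1=13.60, Q3=3.40; dissipated=84.100
Op 2: CLOSE 2-3: Q_total=20.40, C_total=6.00, V=3.40; Q2=17.00, Q3=3.40; dissipated=0.000
Op 3: GROUND 2: Q2=0; energy lost=28.900
Op 4: GROUND 2: Q2=0; energy lost=0.000
Final charges: Q1=13.60, Q2=0.00, Q3=3.40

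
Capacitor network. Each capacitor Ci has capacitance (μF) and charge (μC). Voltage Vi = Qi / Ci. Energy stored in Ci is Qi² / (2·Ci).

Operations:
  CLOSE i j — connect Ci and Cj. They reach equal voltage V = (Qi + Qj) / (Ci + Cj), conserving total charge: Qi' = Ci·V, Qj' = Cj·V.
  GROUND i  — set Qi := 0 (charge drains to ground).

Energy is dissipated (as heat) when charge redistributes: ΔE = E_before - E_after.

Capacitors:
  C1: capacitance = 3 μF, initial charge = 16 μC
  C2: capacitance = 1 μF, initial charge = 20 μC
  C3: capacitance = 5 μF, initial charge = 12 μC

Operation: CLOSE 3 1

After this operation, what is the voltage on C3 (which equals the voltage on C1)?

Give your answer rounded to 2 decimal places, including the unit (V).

Initial: C1(3μF, Q=16μC, V=5.33V), C2(1μF, Q=20μC, V=20.00V), C3(5μF, Q=12μC, V=2.40V)
Op 1: CLOSE 3-1: Q_total=28.00, C_total=8.00, V=3.50; Q3=17.50, Q1=10.50; dissipated=8.067

Answer: 3.50 V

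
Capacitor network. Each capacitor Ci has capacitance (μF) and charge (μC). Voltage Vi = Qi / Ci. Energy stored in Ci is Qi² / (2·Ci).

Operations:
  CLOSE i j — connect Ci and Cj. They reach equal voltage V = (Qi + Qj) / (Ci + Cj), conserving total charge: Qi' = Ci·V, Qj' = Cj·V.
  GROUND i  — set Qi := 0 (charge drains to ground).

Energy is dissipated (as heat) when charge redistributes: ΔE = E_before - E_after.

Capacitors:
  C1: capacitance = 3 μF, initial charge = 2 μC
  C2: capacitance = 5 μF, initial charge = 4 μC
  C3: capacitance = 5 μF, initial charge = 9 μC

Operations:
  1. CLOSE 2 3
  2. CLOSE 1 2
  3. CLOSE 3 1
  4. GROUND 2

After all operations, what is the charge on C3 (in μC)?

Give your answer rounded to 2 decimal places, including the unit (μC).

Initial: C1(3μF, Q=2μC, V=0.67V), C2(5μF, Q=4μC, V=0.80V), C3(5μF, Q=9μC, V=1.80V)
Op 1: CLOSE 2-3: Q_total=13.00, C_total=10.00, V=1.30; Q2=6.50, Q3=6.50; dissipated=1.250
Op 2: CLOSE 1-2: Q_total=8.50, C_total=8.00, V=1.06; Q1=3.19, Q2=5.31; dissipated=0.376
Op 3: CLOSE 3-1: Q_total=9.69, C_total=8.00, V=1.21; Q3=6.05, Q1=3.63; dissipated=0.053
Op 4: GROUND 2: Q2=0; energy lost=2.822
Final charges: Q1=3.63, Q2=0.00, Q3=6.05

Answer: 6.05 μC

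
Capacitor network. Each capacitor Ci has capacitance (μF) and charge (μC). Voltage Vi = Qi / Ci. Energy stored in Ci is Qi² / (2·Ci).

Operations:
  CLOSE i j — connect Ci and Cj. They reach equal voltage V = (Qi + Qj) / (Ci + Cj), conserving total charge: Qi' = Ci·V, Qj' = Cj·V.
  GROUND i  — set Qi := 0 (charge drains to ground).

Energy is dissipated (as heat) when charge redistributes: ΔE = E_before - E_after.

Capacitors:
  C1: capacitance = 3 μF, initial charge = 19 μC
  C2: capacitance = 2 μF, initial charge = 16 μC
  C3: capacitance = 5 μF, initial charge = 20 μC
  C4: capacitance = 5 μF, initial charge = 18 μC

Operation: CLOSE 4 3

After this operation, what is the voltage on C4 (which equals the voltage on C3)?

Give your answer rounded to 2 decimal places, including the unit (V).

Answer: 3.80 V

Derivation:
Initial: C1(3μF, Q=19μC, V=6.33V), C2(2μF, Q=16μC, V=8.00V), C3(5μF, Q=20μC, V=4.00V), C4(5μF, Q=18μC, V=3.60V)
Op 1: CLOSE 4-3: Q_total=38.00, C_total=10.00, V=3.80; Q4=19.00, Q3=19.00; dissipated=0.200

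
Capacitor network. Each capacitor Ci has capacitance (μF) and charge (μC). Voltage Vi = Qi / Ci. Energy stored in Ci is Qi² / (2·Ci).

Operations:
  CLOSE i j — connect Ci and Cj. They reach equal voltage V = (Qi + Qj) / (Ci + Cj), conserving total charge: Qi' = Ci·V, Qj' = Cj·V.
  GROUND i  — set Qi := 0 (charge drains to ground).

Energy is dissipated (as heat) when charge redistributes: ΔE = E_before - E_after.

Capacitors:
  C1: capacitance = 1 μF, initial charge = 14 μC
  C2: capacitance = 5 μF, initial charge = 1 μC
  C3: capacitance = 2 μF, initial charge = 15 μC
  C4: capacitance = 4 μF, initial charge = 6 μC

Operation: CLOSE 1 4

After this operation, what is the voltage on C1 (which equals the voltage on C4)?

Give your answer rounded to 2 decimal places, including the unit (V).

Answer: 4.00 V

Derivation:
Initial: C1(1μF, Q=14μC, V=14.00V), C2(5μF, Q=1μC, V=0.20V), C3(2μF, Q=15μC, V=7.50V), C4(4μF, Q=6μC, V=1.50V)
Op 1: CLOSE 1-4: Q_total=20.00, C_total=5.00, V=4.00; Q1=4.00, Q4=16.00; dissipated=62.500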